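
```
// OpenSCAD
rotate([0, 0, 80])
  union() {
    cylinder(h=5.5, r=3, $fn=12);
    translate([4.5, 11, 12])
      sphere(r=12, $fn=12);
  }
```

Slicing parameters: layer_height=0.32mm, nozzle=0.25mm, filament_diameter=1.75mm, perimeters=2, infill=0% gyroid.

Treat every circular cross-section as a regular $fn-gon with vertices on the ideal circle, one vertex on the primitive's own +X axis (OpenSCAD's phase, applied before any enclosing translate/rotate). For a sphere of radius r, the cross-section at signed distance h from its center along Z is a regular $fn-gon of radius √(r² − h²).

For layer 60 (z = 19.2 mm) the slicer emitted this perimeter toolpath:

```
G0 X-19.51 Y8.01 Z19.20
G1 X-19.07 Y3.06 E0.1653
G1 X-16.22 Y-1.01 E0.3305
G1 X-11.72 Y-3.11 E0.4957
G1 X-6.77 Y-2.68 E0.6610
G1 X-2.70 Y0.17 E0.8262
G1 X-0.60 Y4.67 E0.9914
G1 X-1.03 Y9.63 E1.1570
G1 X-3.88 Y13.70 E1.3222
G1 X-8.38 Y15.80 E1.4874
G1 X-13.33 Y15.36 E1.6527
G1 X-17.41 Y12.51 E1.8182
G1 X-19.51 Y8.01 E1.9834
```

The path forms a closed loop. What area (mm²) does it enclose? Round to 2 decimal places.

Apply the shoelace formula to the sequence of (X, Y) vertices; enclosed area = 276.49 mm².

276.49 mm²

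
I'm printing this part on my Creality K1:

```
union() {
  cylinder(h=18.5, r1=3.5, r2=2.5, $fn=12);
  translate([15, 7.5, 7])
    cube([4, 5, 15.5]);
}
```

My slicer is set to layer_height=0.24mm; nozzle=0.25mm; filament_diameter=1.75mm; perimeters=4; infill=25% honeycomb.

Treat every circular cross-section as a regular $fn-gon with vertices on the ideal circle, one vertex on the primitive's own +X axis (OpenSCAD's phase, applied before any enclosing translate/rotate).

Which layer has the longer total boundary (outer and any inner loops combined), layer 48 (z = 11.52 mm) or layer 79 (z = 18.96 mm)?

layer 48 (z = 11.52 mm)

Layer 48 (z = 11.52): the cone contributes a regular 12-gon of circumradius 2.877 (interpolated between r1=3.5 and r2=2.5 at t=0.623) (perimeter = 2·12·2.877·sin(180°/12) = 17.87 mm); the cube at (15, 7.5) (footprint 4×5) is included at this height (perimeter 18.00 mm); Combining (union): the 2 present regions are separate (no shared area or edge), so areas and boundary lengths simply add and each stays a separate island — boundary = 35.87 mm. So its perimeter = 35.87 mm. Layer 79 (z = 18.96): the cone does not reach this height (z outside [0, 18.5]); the cube at (15, 7.5) is present — its section is the full 4×5 rectangle (perimeter 18.00 mm); Taking the union: only the 4×5 cube at (15, 7.5) is present, so the union is just that shape — boundary = 18.00 mm. So its perimeter = 18.00 mm. Layer 48 is larger (35.87 vs 18.00 mm).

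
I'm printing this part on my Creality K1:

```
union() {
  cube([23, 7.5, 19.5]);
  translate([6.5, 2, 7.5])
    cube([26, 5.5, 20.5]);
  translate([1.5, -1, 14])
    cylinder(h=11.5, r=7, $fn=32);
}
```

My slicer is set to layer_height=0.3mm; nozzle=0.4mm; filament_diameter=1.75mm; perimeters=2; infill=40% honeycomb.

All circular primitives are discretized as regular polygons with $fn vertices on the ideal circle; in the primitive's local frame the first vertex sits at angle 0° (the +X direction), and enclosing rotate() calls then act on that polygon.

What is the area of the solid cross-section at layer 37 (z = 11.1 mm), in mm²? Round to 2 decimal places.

At z = 11.1 mm: the cube is present — its section is the full 23×7.5 rectangle (area 172.50 mm²); the cube at (6.5, 2) is present — its section is the full 26×5.5 rectangle (area 143.00 mm²); the cylinder at (1.5, -1) does not reach this height (z outside [14, 25.5]); Combining (union): the regions partially overlap — summed areas 315.50 mm² minus the doubly-counted overlap 90.75 mm² gives 224.75 mm² — area = 224.75 mm². Overall, the cross-section is a single solid region. Net area = 224.75 mm².

224.75 mm²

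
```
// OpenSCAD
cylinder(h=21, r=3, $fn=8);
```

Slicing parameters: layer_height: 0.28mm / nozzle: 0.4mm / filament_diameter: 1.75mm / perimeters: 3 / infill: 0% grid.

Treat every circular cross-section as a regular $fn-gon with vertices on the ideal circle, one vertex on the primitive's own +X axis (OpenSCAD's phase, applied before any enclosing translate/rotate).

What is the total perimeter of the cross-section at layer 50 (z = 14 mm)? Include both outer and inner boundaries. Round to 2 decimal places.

18.37 mm

At z = 14 mm: the r=3 cylinder contributes a regular 8-gon of circumradius 3 (perimeter = 2·8·3.000·sin(180°/8) = 18.37 mm). Overall, the cross-section is a single solid region. Total boundary length (outer) = 18.37 mm.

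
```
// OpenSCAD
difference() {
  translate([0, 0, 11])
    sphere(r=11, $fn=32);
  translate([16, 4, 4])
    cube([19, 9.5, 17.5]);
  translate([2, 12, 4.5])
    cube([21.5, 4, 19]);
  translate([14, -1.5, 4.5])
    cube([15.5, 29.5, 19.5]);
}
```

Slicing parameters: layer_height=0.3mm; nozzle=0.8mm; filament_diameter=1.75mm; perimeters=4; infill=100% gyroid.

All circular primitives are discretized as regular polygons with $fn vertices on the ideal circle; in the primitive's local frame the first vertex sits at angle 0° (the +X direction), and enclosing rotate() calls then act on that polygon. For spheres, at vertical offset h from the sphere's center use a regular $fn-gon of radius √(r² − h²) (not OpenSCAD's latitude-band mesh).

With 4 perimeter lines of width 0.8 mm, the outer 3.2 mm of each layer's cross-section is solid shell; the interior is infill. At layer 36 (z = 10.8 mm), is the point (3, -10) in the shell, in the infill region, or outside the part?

shell

At z = 10.8 mm: the sphere: section is a regular 32-gon, circumradius = √(r²−h²) = √(11²−0.2²) = 10.998; the cube at (16, 4) (footprint 19×9.5) is included at this height; the 21.5×4 cube at (2, 12) contributes its full rectangle; the 15.5×29.5 cube at (14, -1.5) contributes its full rectangle; Subtracting the remaining from the first: starting from the r=11 sphere, the 19×9.5 cube at (16, 4) misses the remaining region (no effect); the 21.5×4 cube at (2, 12) misses the remaining region (no effect); the 15.5×29.5 cube at (14, -1.5) misses the remaining region (no effect) — 1 connected region. Overall, the cross-section is a single solid region. The nearest boundary edge runs (4.21, -10.16)→(2.15, -10.79); distance from the point to it = 0.50 mm. The point is inside the cross-section, 0.50 mm from the nearest boundary — within the 3.2 mm shell band (4 × 0.8).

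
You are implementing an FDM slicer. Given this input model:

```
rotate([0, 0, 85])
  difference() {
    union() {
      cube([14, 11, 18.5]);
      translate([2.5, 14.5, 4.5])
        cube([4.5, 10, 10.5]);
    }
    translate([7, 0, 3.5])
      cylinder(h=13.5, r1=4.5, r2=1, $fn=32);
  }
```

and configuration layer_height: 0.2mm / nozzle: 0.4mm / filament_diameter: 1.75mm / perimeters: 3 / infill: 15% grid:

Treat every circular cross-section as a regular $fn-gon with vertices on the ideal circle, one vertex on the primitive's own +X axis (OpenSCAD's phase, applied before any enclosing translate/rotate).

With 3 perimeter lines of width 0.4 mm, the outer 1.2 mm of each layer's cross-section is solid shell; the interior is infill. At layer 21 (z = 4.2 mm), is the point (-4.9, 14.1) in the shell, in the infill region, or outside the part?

shell

At z = 4.2 mm: the cube is present — its section is the full 14×11 rectangle; the cube at (2.5, 14.5) does not reach this height (z outside [4.5, 15]); Taking the union: only the 14×11 cube is present, so the union is just that shape — 1 connected region; the cone at (7, 0) (r1=4.5→r2=1) has section circumradius 4.319 here — a regular 32-gon; Taking the first minus the rest: starting from the result so far, the cone at (7, 0) partially overlaps it — only the 29.11 mm² overlap (of its 58.21 mm²) is removed, clipping the outline — 1 connected region; (whole slice rotated 85° about Z — lengths, areas and connectivity unchanged). Overall, the cross-section is a single solid region. Undo the 85° rotation: the query point maps to (13.619, 6.110) in the un-rotated model frame. The nearest boundary edge runs (14.00, 11.00)→(14.00, 0.00); distance from the point to it = 0.38 mm. The point is inside the cross-section, 0.38 mm from the nearest boundary — within the 1.2 mm shell band (3 × 0.4).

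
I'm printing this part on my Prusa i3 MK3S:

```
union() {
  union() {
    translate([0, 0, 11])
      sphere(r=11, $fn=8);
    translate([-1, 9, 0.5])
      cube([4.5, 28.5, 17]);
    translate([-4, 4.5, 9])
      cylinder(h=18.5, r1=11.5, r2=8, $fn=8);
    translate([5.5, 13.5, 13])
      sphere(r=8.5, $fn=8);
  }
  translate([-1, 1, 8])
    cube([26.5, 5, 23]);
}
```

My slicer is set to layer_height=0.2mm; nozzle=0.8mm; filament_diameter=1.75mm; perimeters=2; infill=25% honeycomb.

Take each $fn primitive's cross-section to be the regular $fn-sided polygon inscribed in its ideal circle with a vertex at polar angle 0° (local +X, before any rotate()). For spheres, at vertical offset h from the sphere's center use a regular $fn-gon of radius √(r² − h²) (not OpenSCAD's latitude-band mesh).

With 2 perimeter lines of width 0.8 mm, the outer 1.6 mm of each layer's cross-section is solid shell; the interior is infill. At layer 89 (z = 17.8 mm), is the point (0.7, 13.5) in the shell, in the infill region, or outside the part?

At z = 17.8 mm: the sphere: section is a regular 8-gon, circumradius = √(r²−h²) = √(11²−6.8²) = 8.646; the cube at (-1, 9) does not reach this height (z outside [0.5, 17.5]); the cone at (-4, 4.5) (r1=11.5→r2=8) has section circumradius 9.835 here — a regular 8-gon; the r=8.5 sphere at (5.5, 13.5) slices to a regular 8-gon of circumradius 7.015 (√(r²−h²) with h=4.8 from center); Combining (union): the regions partially overlap (shared area 154.19 mm²), so overlapping operands fuse into one piece — 1 connected region; the 26.5×5 cube at (-1, 1) contributes its full rectangle; Merging all regions: the regions partially overlap (shared area 40.98 mm²), so overlapping operands fuse into one piece — 1 connected region. Overall, the cross-section is a single solid region. The nearest boundary edge runs (-1.51, 13.50)→(0.54, 18.46); distance from the point to it = 2.05 mm. The point is inside the cross-section and 2.05 mm from the nearest boundary — more than the 1.6 mm shell width (2 × 0.8), so it's in the infill interior.

infill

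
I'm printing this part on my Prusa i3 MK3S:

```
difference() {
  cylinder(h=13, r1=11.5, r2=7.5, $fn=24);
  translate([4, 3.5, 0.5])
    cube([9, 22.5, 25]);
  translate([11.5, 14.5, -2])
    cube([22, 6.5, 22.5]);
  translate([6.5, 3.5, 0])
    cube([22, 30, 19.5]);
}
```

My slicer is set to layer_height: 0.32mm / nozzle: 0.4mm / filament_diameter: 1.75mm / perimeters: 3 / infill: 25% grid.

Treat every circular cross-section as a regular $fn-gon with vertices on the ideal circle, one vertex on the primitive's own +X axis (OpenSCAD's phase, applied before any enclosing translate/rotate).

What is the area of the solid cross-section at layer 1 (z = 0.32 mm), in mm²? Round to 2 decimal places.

388.55 mm²

At z = 0.32 mm: the cone: at t=0.025 of its height the radius interpolates to r₁+(r₂−r₁)t = 11.402, giving a regular 24-gon of that circumradius (area = (24/2)·11.402²·sin(360°/24) = 403.74 mm²); the cube at (4, 3.5) is absent (z outside [0.5, 25.5]); the 22×6.5 cube at (11.5, 14.5) contributes its full rectangle (area 143.00 mm²); the 22×30 cube at (6.5, 3.5) contributes its full rectangle (area 660.00 mm²); After the difference (first − rest): starting from the cone (403.74 mm²), the 22×6.5 cube at (11.5, 14.5) misses the remaining region (no effect); the 22×30 cube at (6.5, 3.5) partially overlaps it — only the 15.19 mm² overlap (of its 660.00 mm²) is removed, clipping the outline — area = 388.55 mm². Overall, the cross-section is a single solid region. Net area = 388.55 mm².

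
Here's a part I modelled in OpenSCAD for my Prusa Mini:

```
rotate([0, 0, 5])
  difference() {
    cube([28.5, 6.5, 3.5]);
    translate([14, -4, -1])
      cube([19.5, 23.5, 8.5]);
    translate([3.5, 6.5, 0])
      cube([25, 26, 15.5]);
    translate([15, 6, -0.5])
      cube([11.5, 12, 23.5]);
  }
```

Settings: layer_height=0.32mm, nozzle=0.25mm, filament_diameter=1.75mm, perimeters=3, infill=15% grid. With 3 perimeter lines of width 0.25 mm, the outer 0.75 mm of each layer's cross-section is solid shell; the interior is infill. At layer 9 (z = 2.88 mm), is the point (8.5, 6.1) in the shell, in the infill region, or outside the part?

infill

At z = 2.88 mm: the cube (footprint 28.5×6.5) is included at this height; the cube at (14, -4) (footprint 19.5×23.5) is included at this height; the 25×26 cube at (3.5, 6.5) contributes its full rectangle; the cube at (15, 6) is present — its section is the full 11.5×12 rectangle; Subtracting the remaining from the first: starting from the 28.5×6.5 cube, the 19.5×23.5 cube at (14, -4) partially overlaps it — only the 94.25 mm² overlap (of its 458.25 mm²) is removed, clipping the outline; the 25×26 cube at (3.5, 6.5) misses the remaining region (no effect); the 11.5×12 cube at (15, 6) misses the remaining region (no effect) — 1 connected region; (rotated 5° about Z; rotation is an isometry so areas/perimeters/island counts are preserved). Overall, the cross-section is a single solid region. Undo the 5° rotation: the query point maps to (8.999, 5.336) in the un-rotated model frame. The nearest boundary edge runs (3.50, 6.50)→(14.00, 6.50); distance from the point to it = 1.16 mm. The point is inside the cross-section and 1.16 mm from the nearest boundary — more than the 0.75 mm shell width (3 × 0.25), so it's in the infill interior.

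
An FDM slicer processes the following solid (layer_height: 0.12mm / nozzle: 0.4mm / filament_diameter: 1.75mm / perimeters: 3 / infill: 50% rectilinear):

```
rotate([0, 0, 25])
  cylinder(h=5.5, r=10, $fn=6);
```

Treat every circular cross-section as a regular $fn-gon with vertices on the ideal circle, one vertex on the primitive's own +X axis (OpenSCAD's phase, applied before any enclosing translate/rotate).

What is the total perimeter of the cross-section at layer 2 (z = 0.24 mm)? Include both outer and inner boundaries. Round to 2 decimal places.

60.00 mm

At z = 0.24 mm: the r=10 cylinder contributes a regular 6-gon of circumradius 10 (perimeter = 2·6·10.000·sin(180°/6) = 60.00 mm); (whole slice rotated 25° about Z — lengths, areas and connectivity unchanged). Overall, the cross-section is a single solid region. Total boundary length (outer) = 60.00 mm.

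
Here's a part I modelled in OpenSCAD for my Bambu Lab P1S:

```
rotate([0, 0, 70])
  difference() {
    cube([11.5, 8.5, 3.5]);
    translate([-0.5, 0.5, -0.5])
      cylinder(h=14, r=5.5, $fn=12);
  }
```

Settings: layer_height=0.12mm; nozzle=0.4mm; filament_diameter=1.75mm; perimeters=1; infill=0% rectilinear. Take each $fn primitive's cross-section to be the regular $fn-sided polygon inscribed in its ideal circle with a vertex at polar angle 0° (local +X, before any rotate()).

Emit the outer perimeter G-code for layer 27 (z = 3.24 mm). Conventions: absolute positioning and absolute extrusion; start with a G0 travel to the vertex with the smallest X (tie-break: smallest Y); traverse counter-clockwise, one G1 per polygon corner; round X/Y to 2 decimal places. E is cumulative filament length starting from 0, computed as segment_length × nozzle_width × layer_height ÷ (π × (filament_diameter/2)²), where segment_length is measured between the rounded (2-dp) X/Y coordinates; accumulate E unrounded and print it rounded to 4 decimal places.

G0 X-7.99 Y2.91 Z3.24
G1 X-5.51 Y2.01 E0.0526
G1 X-4.18 Y3.91 E0.0989
G1 X-1.60 Y5.12 E0.1558
G1 X1.24 Y4.87 E0.2127
G1 X1.66 Y4.57 E0.2230
G1 X3.93 Y10.81 E0.3555
G1 X-4.05 Y13.71 E0.5249
G1 X-7.99 Y2.91 E0.7544

At z = 3.24 mm: the cube is present — its section is the full 11.5×8.5 rectangle; the r=5.5 cylinder at (-0.5, 0.5) contributes a regular 12-gon of circumradius 5.5; Taking the first minus the rest: starting from the 11.5×8.5 cube, the r=5.5 cylinder at (-0.5, 0.5) partially overlaps it — only the 22.44 mm² overlap (of its 90.75 mm²) is removed, clipping the outline — 1 connected region; (rotated 70° about Z; rotation is an isometry so areas/perimeters/island counts are preserved). The outline is a single polygon with 8 vertices. Extrusion per mm of travel: 0.4 × 0.12 / (π × 0.875²) = 0.019956. Accumulating E over each segment gives final E = 0.7544.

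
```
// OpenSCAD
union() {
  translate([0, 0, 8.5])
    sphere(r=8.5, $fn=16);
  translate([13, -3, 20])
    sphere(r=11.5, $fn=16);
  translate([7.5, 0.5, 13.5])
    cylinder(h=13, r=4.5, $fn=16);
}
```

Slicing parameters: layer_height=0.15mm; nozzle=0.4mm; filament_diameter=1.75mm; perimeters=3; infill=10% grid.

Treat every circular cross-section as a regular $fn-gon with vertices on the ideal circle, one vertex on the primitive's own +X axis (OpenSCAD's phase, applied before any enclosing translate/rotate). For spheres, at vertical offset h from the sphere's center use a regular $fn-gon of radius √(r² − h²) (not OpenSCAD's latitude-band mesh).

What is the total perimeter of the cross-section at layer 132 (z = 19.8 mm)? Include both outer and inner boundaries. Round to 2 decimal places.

At z = 19.8 mm: the sphere is absent (|z−center|=11.300 > r=8.5); the r=11.5 sphere at (13, -3) slices to a regular 16-gon of circumradius 11.498 (√(r²−h²) with h=0.2 from center) (perimeter = 2·16·11.498·sin(180°/16) = 71.78 mm); the r=4.5 cylinder at (7.5, 0.5) gives a regular 16-gon of circumradius 4.5 (constant along its height) (perimeter = 2·16·4.500·sin(180°/16) = 28.09 mm); Merging all regions: the r=4.5 cylinder at (7.5, 0.5) lies entirely inside the r=11.5 sphere at (13, -3), so the union is just the r=11.5 sphere at (13, -3) — boundary = 71.78 mm. Overall, the cross-section is a single solid region. Total boundary length (outer) = 71.78 mm.

71.78 mm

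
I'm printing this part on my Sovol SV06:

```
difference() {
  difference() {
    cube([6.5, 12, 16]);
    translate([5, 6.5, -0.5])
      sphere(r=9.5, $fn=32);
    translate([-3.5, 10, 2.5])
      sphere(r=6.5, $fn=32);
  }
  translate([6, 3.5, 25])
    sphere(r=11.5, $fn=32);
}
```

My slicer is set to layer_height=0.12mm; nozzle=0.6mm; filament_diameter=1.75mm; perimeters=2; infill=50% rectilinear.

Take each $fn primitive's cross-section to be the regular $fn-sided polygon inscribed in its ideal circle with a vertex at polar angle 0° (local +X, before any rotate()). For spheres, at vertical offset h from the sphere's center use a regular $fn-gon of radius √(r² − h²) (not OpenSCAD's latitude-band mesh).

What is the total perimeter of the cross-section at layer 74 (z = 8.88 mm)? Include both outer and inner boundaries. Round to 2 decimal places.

At z = 8.88 mm: the cube is present — its section is the full 6.5×12 rectangle (perimeter 37.00 mm); the sphere at (5, 6.5): section is a regular 32-gon, circumradius = √(r²−h²) = √(9.5²−9.38²) = 1.505 (perimeter = 2·32·1.505·sin(180°/32) = 9.44 mm); the sphere at (-3.5, 10): section is a regular 32-gon, circumradius = √(r²−h²) = √(6.5²−6.38²) = 1.243 (perimeter = 2·32·1.243·sin(180°/32) = 7.80 mm); Taking the first minus the rest: starting from the 6.5×12 cube, the r=9.5 sphere at (5, 6.5) partially overlaps it — only the 7.07 mm² overlap (of its 7.07 mm²) is removed, clipping the outline; the r=6.5 sphere at (-3.5, 10) misses the remaining region (no effect) — boundary = 46.23 mm; the sphere at (6, 3.5) is not intersected at this z (|z−center|=16.120 > r=11.5); Taking the first minus the rest: none of the subtracted shapes is present at this height, so that combined region is unchanged — boundary = 46.23 mm. Overall, the cross-section is a single solid region. Total boundary length (outer) = 46.23 mm.

46.23 mm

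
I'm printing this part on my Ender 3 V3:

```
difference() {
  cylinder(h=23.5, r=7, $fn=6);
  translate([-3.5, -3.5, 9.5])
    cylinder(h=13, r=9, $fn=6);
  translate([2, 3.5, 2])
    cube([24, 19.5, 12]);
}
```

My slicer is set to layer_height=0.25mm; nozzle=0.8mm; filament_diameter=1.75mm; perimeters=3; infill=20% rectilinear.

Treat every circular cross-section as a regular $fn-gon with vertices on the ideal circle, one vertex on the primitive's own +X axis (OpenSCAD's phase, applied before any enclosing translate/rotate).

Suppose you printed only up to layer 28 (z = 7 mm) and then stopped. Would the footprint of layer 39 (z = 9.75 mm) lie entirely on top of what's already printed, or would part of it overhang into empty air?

entirely on top

Compare the two slices. At z = 7: the r=7 cylinder contributes a regular 6-gon of circumradius 7 (area = (6/2)·7.000²·sin(360°/6) = 127.31 mm²); the cylinder at (-3.5, -3.5) is absent (z outside [9.5, 22.5]); the cube at (2, 3.5) is present — its section is the full 24×19.5 rectangle (area 468.00 mm²); Taking the first minus the rest: starting from the r=7 cylinder (127.31 mm²), the 24×19.5 cube at (2, 3.5) partially overlaps it — only the 5.74 mm² overlap (of its 468.00 mm²) is removed, clipping the outline — area = 121.57 mm². At z = 9.75: the cylinder: section is a regular 6-gon, circumradius r=7 (area = (6/2)·7.000²·sin(360°/6) = 127.31 mm²); the r=9 cylinder at (-3.5, -3.5) gives a regular 6-gon of circumradius 9 (constant along its height) (area = (6/2)·9.000²·sin(360°/6) = 210.44 mm²); the cube at (2, 3.5) is present — its section is the full 24×19.5 rectangle (area 468.00 mm²); After the difference (first − rest): starting from the r=7 cylinder (127.31 mm²), the r=9 cylinder at (-3.5, -3.5) partially overlaps it — only the 92.64 mm² overlap (of its 210.44 mm²) is removed, clipping the outline; the 24×19.5 cube at (2, 3.5) partially overlaps it — only the 5.74 mm² overlap (of its 468.00 mm²) is removed, clipping the outline — area = 28.93 mm². Checking containment: the cross-section at z = 9.75 is a subset of the cross-section at z = 7.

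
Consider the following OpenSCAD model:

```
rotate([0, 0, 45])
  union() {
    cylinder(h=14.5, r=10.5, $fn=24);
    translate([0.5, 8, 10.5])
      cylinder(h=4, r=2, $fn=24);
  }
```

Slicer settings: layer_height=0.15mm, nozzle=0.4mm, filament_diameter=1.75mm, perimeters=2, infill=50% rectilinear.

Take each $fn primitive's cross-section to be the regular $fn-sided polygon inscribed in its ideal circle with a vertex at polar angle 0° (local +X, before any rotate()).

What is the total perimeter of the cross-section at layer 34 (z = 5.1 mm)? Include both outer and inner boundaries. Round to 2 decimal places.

At z = 5.1 mm: the r=10.5 cylinder gives a regular 24-gon of circumradius 10.5 (constant along its height) (perimeter = 2·24·10.500·sin(180°/24) = 65.79 mm); the cylinder at (0.5, 8) does not reach this height (z outside [10.5, 14.5]); Merging all regions: only the r=10.5 cylinder is present, so the union is just that shape — boundary = 65.79 mm; (rotated 45° about Z; rotation is an isometry so areas/perimeters/island counts are preserved). Overall, the cross-section is a single solid region. Total boundary length (outer) = 65.79 mm.

65.79 mm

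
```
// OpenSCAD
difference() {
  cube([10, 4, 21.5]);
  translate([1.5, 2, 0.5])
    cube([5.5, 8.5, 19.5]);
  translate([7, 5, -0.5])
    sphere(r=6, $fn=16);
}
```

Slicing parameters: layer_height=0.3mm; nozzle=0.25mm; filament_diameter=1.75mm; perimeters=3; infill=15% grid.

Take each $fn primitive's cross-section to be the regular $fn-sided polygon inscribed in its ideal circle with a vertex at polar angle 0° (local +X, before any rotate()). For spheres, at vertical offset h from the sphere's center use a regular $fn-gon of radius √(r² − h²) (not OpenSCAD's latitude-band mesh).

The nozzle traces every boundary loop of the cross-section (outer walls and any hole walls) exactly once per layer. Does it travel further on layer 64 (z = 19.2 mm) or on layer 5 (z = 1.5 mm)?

Layer 64 (z = 19.2): the 10×4 cube contributes its full rectangle (perimeter 28.00 mm); the 5.5×8.5 cube at (1.5, 2) contributes its full rectangle (perimeter 28.00 mm); the sphere at (7, 5) does not reach this height (|z−center|=19.700 > r=6); After the difference (first − rest): starting from the 10×4 cube, the 5.5×8.5 cube at (1.5, 2) partially overlaps it — only the 11.00 mm² overlap (of its 46.75 mm²) is removed, clipping the outline — boundary = 32.00 mm. So its perimeter = 32.00 mm. Layer 5 (z = 1.5): the cube (footprint 10×4) is included at this height (perimeter 28.00 mm); the cube at (1.5, 2) (footprint 5.5×8.5) is included at this height (perimeter 28.00 mm); the r=6 sphere at (7, 5) slices to a regular 16-gon of circumradius 5.657 (√(r²−h²) with h=2 from center) (perimeter = 2·16·5.657·sin(180°/16) = 35.32 mm); Subtracting the remaining from the first: starting from the 10×4 cube, the 5.5×8.5 cube at (1.5, 2) partially overlaps it — only the 11.00 mm² overlap (of its 46.75 mm²) is removed, clipping the outline; the r=6 sphere at (7, 5) partially overlaps it — only the 19.50 mm² overlap (of its 97.97 mm²) is removed, clipping the outline — boundary = 17.26 mm. So its perimeter = 17.26 mm. Layer 64 is larger (32.00 vs 17.26 mm).

layer 64 (z = 19.2 mm)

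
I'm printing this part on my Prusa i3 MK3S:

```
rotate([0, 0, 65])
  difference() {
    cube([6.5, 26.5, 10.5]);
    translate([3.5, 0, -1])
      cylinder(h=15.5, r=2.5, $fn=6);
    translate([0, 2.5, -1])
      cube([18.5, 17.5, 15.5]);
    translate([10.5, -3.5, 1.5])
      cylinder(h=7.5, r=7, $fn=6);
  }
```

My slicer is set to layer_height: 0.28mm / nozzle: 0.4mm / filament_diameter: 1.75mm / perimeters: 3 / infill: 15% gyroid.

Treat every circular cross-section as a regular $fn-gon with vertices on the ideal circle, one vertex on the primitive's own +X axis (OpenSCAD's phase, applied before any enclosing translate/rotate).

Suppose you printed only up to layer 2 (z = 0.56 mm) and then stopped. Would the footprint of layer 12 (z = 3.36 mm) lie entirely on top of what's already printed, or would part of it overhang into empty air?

entirely on top

Compare the two slices. At z = 0.56: the cube is present — its section is the full 6.5×26.5 rectangle (area 172.25 mm²); the r=2.5 cylinder at (3.5, 0) contributes a regular 6-gon of circumradius 2.5 (area = (6/2)·2.500²·sin(360°/6) = 16.24 mm²); the 18.5×17.5 cube at (0, 2.5) contributes its full rectangle (area 323.75 mm²); the cylinder at (10.5, -3.5) is not intersected at this z (z outside [1.5, 9]); Subtracting the remaining from the first: starting from the 6.5×26.5 cube (172.25 mm²), the r=2.5 cylinder at (3.5, 0) partially overlaps it — only the 8.12 mm² overlap (of its 16.24 mm²) is removed, clipping the outline; the 18.5×17.5 cube at (0, 2.5) partially overlaps it — only the 113.75 mm² overlap (of its 323.75 mm²) is removed, clipping the outline — area = 50.38 mm²; (rotated 65° about Z; rotation is an isometry so areas/perimeters/island counts are preserved). At z = 3.36: the 6.5×26.5 cube contributes its full rectangle (area 172.25 mm²); the r=2.5 cylinder at (3.5, 0) contributes a regular 6-gon of circumradius 2.5 (area = (6/2)·2.500²·sin(360°/6) = 16.24 mm²); the cube at (0, 2.5) (footprint 18.5×17.5) is included at this height (area 323.75 mm²); the r=7 cylinder at (10.5, -3.5) contributes a regular 6-gon of circumradius 7 (area = (6/2)·7.000²·sin(360°/6) = 127.31 mm²); After the difference (first − rest): starting from the 6.5×26.5 cube (172.25 mm²), the r=2.5 cylinder at (3.5, 0) partially overlaps it — only the 8.12 mm² overlap (of its 16.24 mm²) is removed, clipping the outline; the 18.5×17.5 cube at (0, 2.5) partially overlaps it — only the 113.75 mm² overlap (of its 323.75 mm²) is removed, clipping the outline; the r=7 cylinder at (10.5, -3.5) partially overlaps it — only the 0.73 mm² overlap (of its 127.31 mm²) is removed, clipping the outline — area = 49.65 mm²; (whole slice rotated 65° about Z — lengths, areas and connectivity unchanged). Checking containment: the cross-section at z = 3.36 is a subset of the cross-section at z = 0.56.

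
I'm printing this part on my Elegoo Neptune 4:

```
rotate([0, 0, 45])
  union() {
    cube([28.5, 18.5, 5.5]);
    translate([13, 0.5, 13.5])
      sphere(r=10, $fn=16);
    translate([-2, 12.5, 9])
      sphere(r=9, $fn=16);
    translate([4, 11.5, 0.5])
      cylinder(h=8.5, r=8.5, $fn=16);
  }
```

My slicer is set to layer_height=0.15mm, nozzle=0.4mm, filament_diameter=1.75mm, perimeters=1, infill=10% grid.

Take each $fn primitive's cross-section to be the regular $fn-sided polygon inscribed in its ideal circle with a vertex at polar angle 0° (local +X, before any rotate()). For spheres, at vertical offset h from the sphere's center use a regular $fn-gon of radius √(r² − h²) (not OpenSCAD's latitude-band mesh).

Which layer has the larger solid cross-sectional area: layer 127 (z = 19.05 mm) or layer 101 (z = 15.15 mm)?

layer 101 (z = 15.15 mm)

Layer 127 (z = 19.05): the cube does not reach this height (z outside [0, 5.5]); the r=10 sphere at (13, 0.5) contributes a regular 16-gon of circumradius √(10²−5.55²) = 8.319 (area = (16/2)·8.319²·sin(360°/16) = 211.85 mm²); the sphere at (-2, 12.5) does not reach this height (|z−center|=10.050 > r=9); the cylinder at (4, 11.5) does not reach this height (z outside [0.5, 9]); Combining (union): only the r=10 sphere at (13, 0.5) is present, so the union is just that shape — area = 211.85 mm²; (whole slice rotated 45° about Z — lengths, areas and connectivity unchanged). So its area = 211.85 mm². Layer 101 (z = 15.15): the cube is absent (z outside [0, 5.5]); the sphere at (13, 0.5): section is a regular 16-gon, circumradius = √(r²−h²) = √(10²−1.65²) = 9.863 (area = (16/2)·9.863²·sin(360°/16) = 297.81 mm²); the r=9 sphere at (-2, 12.5) contributes a regular 16-gon of circumradius √(9²−6.15²) = 6.571 (area = (16/2)·6.571²·sin(360°/16) = 132.19 mm²); the cylinder at (4, 11.5) is absent (z outside [0.5, 9]); Combining (union): the 2 present regions are separate (no shared area or edge), so areas and boundary lengths simply add and each stays a separate island — area = 430.00 mm²; (rotated 45° about Z; rotation is an isometry so areas/perimeters/island counts are preserved). So its area = 430.00 mm². Layer 101 is larger (430.00 vs 211.85 mm²).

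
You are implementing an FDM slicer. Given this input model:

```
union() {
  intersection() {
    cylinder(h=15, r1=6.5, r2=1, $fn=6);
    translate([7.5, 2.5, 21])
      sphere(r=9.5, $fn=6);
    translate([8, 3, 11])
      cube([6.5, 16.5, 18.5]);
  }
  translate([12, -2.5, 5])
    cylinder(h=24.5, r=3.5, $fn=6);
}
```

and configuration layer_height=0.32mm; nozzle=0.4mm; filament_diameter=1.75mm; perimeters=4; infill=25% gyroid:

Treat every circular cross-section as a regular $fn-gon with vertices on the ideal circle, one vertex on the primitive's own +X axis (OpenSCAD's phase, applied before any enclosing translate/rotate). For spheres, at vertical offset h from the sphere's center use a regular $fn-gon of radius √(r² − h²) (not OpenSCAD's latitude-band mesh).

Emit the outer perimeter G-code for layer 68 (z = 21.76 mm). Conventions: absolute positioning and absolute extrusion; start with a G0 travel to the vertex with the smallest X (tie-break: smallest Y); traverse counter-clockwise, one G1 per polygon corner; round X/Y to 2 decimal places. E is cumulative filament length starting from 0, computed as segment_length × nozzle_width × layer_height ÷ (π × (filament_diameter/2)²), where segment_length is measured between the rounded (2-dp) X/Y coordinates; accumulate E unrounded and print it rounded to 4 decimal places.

At z = 21.76 mm: the cone does not reach this height (z outside [0, 15]); the r=9.5 sphere at (7.5, 2.5) slices to a regular 6-gon of circumradius 9.470 (√(r²−h²) with h=0.76 from center); the cube at (8, 3) (footprint 6.5×16.5) is included at this height; Keeping only the common overlap: at least one operand is absent at this height, so nothing remains; the r=3.5 cylinder at (12, -2.5) contributes a regular 6-gon of circumradius 3.5; Merging all regions: only the r=3.5 cylinder at (12, -2.5) is present, so the union is just that shape — 1 connected region. The outline is a single polygon with 6 vertices. Extrusion per mm of travel: 0.4 × 0.32 / (π × 0.875²) = 0.053216. Accumulating E over each segment gives final E = 1.1173.

G0 X8.50 Y-2.50 Z21.76
G1 X10.25 Y-5.53 E0.1862
G1 X13.75 Y-5.53 E0.3725
G1 X15.50 Y-2.50 E0.5587
G1 X13.75 Y0.53 E0.7449
G1 X10.25 Y0.53 E0.9311
G1 X8.50 Y-2.50 E1.1173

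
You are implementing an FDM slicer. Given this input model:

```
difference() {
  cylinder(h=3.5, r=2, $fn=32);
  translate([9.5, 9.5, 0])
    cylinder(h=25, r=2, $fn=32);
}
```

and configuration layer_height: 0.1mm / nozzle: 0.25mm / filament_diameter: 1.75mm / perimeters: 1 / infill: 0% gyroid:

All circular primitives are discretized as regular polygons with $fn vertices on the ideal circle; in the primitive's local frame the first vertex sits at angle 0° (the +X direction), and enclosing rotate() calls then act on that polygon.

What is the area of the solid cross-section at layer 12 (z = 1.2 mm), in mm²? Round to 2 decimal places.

12.49 mm²

At z = 1.2 mm: the r=2 cylinder contributes a regular 32-gon of circumradius 2 (area = (32/2)·2.000²·sin(360°/32) = 12.49 mm²); the r=2 cylinder at (9.5, 9.5) contributes a regular 32-gon of circumradius 2 (area = (32/2)·2.000²·sin(360°/32) = 12.49 mm²); After the difference (first − rest): starting from the r=2 cylinder (12.49 mm²), the r=2 cylinder at (9.5, 9.5) misses the remaining region (no effect) — area = 12.49 mm². Overall, the cross-section is a single solid region. Net area = 12.49 mm².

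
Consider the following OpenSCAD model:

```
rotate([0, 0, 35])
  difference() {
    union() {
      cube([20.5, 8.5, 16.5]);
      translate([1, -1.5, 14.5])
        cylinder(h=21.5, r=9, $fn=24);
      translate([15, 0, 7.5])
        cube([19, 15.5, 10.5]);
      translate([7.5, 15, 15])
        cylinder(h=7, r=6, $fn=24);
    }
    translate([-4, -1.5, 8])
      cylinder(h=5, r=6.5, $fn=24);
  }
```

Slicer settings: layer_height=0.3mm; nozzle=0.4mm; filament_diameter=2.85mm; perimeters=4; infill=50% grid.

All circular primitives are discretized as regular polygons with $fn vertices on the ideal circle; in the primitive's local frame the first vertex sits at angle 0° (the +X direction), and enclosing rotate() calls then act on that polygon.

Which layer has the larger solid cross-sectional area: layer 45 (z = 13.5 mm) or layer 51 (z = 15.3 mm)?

layer 51 (z = 15.3 mm)

Layer 45 (z = 13.5): the cube (footprint 20.5×8.5) is included at this height (area 174.25 mm²); the cylinder at (1, -1.5) does not reach this height (z outside [14.5, 36]); the cube at (15, 0) is present — its section is the full 19×15.5 rectangle (area 294.50 mm²); the cylinder at (7.5, 15) is not intersected at this z (z outside [15, 22]); Taking the union: the regions partially overlap — summed areas 468.75 mm² minus the doubly-counted overlap 46.75 mm² gives 422.00 mm² — area = 422.00 mm²; the cylinder at (-4, -1.5) is not intersected at this z (z outside [8, 13]); After the difference (first − rest): none of the subtracted shapes is present at this height, so the result so far is unchanged — area = 422.00 mm²; (rotated 35° about Z; rotation is an isometry so areas/perimeters/island counts are preserved). So its area = 422.00 mm². Layer 51 (z = 15.3): the cube is present — its section is the full 20.5×8.5 rectangle (area 174.25 mm²); the cylinder at (1, -1.5): section is a regular 24-gon, circumradius r=9 (area = (24/2)·9.000²·sin(360°/24) = 251.57 mm²); the cube at (15, 0) (footprint 19×15.5) is included at this height (area 294.50 mm²); the r=6 cylinder at (7.5, 15) gives a regular 24-gon of circumradius 6 (constant along its height) (area = (24/2)·6.000²·sin(360°/24) = 111.81 mm²); Merging all regions: the regions partially overlap — summed areas 832.13 mm² minus the doubly-counted overlap 103.73 mm² gives 728.41 mm² — area = 728.41 mm²; the cylinder at (-4, -1.5) is absent (z outside [8, 13]); After the difference (first − rest): none of the subtracted shapes is present at this height, so the result so far is unchanged — area = 728.41 mm²; (whole slice rotated 35° about Z — lengths, areas and connectivity unchanged). So its area = 728.41 mm². Layer 51 is larger (728.41 vs 422.00 mm²).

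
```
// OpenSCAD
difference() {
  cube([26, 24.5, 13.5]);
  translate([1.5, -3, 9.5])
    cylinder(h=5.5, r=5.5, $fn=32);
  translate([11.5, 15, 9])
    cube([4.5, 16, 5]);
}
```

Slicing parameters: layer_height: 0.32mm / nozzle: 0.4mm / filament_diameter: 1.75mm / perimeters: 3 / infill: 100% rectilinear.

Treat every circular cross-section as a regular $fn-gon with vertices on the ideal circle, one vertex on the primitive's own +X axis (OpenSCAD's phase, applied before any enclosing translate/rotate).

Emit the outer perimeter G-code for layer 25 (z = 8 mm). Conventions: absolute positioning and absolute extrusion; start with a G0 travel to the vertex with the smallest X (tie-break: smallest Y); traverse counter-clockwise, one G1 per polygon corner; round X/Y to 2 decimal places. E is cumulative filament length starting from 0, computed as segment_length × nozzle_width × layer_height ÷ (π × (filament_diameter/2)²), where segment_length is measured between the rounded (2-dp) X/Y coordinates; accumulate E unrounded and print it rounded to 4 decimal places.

G0 X0.00 Y0.00 Z8.00
G1 X26.00 Y0.00 E1.3836
G1 X26.00 Y24.50 E2.6874
G1 X0.00 Y24.50 E4.0710
G1 X0.00 Y0.00 E5.3748

At z = 8 mm: the cube (footprint 26×24.5) is included at this height; the cylinder at (1.5, -3) is not intersected at this z (z outside [9.5, 15]); the cube at (11.5, 15) is absent (z outside [9, 14]); Taking the first minus the rest: none of the subtracted shapes is present at this height, so the 26×24.5 cube is unchanged — 1 connected region. The outline is a single polygon with 4 vertices. Extrusion per mm of travel: 0.4 × 0.32 / (π × 0.875²) = 0.053216. Accumulating E over each segment gives final E = 5.3748.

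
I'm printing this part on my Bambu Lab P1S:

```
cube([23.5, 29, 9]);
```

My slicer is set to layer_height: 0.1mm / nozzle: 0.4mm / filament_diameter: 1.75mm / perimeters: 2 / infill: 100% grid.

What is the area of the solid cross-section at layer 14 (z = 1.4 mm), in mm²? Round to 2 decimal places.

At z = 1.4 mm: the cube (footprint 23.5×29) is included at this height (area 681.50 mm²). Overall, the cross-section is a single solid region. Net area = 681.50 mm².

681.50 mm²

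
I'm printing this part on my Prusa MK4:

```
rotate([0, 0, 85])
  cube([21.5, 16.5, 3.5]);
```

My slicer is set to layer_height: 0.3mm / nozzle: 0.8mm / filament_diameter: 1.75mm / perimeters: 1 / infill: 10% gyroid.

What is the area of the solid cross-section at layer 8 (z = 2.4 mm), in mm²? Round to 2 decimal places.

At z = 2.4 mm: the cube (footprint 21.5×16.5) is included at this height (area 354.75 mm²); (whole slice rotated 85° about Z — lengths, areas and connectivity unchanged). Overall, the cross-section is a single solid region. Net area = 354.75 mm².

354.75 mm²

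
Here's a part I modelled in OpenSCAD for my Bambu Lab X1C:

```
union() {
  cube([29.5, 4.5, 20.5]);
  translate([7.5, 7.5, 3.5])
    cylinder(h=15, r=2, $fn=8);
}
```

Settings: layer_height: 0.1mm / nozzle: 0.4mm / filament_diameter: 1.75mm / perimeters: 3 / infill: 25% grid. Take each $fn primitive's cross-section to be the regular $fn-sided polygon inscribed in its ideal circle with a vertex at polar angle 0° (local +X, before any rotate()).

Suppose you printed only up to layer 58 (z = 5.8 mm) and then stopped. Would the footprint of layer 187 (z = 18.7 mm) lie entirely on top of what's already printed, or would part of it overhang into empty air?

Compare the two slices. At z = 5.8: the 29.5×4.5 cube contributes its full rectangle (area 132.75 mm²); the r=2 cylinder at (7.5, 7.5) contributes a regular 8-gon of circumradius 2 (area = (8/2)·2.000²·sin(360°/8) = 11.31 mm²); Merging all regions: the 2 present regions are separate (no shared area or edge), so areas and boundary lengths simply add and each stays a separate island — area = 144.06 mm². At z = 18.7: the 29.5×4.5 cube contributes its full rectangle (area 132.75 mm²); the cylinder at (7.5, 7.5) is absent (z outside [3.5, 18.5]); Combining (union): only the 29.5×4.5 cube is present, so the union is just that shape — area = 132.75 mm². Checking containment: the cross-section at z = 18.7 is a subset of the cross-section at z = 5.8.

entirely on top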